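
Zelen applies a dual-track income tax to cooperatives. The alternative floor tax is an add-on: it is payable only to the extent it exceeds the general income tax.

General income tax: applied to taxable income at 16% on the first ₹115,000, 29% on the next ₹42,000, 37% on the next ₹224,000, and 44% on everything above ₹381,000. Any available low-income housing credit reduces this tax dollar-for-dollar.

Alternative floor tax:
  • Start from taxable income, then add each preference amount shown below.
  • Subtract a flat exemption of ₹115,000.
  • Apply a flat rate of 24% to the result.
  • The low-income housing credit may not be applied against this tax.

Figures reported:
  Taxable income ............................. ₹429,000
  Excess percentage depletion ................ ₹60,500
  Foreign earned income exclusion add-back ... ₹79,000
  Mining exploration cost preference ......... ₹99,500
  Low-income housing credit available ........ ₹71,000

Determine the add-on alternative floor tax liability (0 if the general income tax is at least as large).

Alternative floor tax:
  Adjusted income: ₹429,000 + ₹60,500 + ₹79,000 + ₹99,500 = ₹668,000
  Less exemption ₹115,000 → base ₹553,000
  ₹553,000 × 24% = ₹132,720

General income tax:
  ₹115,000 × 16% = ₹18,400
  ₹42,000 × 29% = ₹12,180
  ₹224,000 × 37% = ₹82,880
  ₹48,000 × 44% = ₹21,120
  → ₹134,580
  Less low-income housing credit ₹71,000 → ₹63,580

Excess of alternative floor tax over general income tax: ₹132,720 − ₹63,580 = ₹69,140.

₹69,140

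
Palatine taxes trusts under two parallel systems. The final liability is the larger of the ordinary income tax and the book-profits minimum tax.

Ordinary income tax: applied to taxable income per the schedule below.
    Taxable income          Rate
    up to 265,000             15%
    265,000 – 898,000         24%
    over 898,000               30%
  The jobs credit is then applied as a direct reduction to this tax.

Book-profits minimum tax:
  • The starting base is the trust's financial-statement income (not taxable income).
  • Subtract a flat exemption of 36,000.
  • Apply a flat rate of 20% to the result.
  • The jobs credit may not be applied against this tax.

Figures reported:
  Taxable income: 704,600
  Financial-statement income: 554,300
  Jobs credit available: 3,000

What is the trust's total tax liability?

Book-profits minimum tax:
  Base (financial-statement income): 554,300
  Less exemption 36,000 → base 518,300
  518,300 × 20% = 103,660

Ordinary income tax:
  265,000 × 15% = 39,750
  439,600 × 24% = 105,504
  → 145,254
  Less jobs credit 3,000 → 142,254

142,254 > 103,660, so the ordinary income tax governs.

142,254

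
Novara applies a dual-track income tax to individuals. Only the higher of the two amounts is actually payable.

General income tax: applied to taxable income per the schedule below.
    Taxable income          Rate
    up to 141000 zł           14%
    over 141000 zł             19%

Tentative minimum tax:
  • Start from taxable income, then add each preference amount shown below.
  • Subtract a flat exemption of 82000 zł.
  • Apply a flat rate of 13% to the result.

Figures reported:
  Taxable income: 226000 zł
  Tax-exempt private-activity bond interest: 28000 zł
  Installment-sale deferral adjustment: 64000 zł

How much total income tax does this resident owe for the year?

35890 zł

Tentative minimum tax:
  Adjusted income: 226000 zł + 28000 zł + 64000 zł = 318000 zł
  Less exemption 82000 zł → base 236000 zł
  236000 zł × 13% = 30680 zł

General income tax:
  141000 zł × 14% = 19740 zł
  85000 zł × 19% = 16150 zł
  → 35890 zł

35890 zł > 30680 zł, so the general income tax governs.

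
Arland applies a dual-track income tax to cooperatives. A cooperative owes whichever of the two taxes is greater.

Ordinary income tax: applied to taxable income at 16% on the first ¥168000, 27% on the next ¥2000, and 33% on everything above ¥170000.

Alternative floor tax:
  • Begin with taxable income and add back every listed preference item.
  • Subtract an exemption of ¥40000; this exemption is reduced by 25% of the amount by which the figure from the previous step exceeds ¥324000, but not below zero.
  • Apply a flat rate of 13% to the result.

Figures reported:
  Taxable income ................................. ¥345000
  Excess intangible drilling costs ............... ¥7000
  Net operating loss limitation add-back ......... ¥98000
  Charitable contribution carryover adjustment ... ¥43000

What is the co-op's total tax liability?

¥85170

Alternative floor tax:
  Adjusted income: ¥345000 + ¥7000 + ¥98000 + ¥43000 = ¥493000
  Exemption: 25% × (¥493000 − ¥324000) = ¥42250 ≥ ¥40000, so the exemption is fully phased out
  Base: ¥493000 − ¥0 = ¥493000
  ¥493000 × 13% = ¥64090

Ordinary income tax:
  ¥168000 × 16% = ¥26880
  ¥2000 × 27% = ¥540
  ¥175000 × 33% = ¥57750
  → ¥85170

¥85170 > ¥64090, so the ordinary income tax governs.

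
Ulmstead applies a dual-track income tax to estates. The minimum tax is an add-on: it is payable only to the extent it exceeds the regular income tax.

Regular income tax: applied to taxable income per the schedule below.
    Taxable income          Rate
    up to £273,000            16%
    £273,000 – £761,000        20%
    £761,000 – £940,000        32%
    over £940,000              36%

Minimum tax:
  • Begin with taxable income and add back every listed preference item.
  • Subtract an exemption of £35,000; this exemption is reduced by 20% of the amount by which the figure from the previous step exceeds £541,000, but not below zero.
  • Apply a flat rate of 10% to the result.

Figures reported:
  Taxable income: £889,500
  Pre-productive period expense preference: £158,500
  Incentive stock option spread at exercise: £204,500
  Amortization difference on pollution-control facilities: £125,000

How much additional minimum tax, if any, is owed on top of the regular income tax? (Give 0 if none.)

£0

Minimum tax:
  Adjusted income: £889,500 + £158,500 + £204,500 + £125,000 = £1,377,500
  Exemption: 20% × (£1,377,500 − £541,000) = £167,300 ≥ £35,000, so the exemption is fully phased out
  Base: £1,377,500 − £0 = £1,377,500
  £1,377,500 × 10% = £137,750

Regular income tax:
  £273,000 × 16% = £43,680
  £488,000 × 20% = £97,600
  £128,500 × 32% = £41,120
  → £182,400

£137,750 ≤ £182,400, so no add-on is due.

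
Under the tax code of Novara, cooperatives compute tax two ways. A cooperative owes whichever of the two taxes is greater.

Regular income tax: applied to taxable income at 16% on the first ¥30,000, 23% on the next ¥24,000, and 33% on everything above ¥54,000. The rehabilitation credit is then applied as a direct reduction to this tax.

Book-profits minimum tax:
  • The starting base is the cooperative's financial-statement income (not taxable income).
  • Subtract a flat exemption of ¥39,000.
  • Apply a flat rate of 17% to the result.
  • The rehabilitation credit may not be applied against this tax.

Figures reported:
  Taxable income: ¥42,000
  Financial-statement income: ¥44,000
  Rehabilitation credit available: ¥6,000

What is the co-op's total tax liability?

Regular income tax:
  ¥30,000 × 16% = ¥4,800
  ¥12,000 × 23% = ¥2,760
  → ¥7,560
  Less rehabilitation credit ¥6,000 → ¥1,560

Book-profits minimum tax:
  Base (financial-statement income): ¥44,000
  Less exemption ¥39,000 → base ¥5,000
  ¥5,000 × 17% = ¥850

¥1,560 > ¥850, so the regular income tax governs.

¥1,560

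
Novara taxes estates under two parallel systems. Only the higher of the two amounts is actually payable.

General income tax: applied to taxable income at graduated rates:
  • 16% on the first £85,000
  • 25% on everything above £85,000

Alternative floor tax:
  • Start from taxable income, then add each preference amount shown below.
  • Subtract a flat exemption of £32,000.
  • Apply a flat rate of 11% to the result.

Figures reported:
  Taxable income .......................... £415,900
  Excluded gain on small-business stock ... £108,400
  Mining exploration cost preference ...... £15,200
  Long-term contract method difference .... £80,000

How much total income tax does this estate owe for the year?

£96,325

Alternative floor tax:
  Adjusted income: £415,900 + £108,400 + £15,200 + £80,000 = £619,500
  Less exemption £32,000 → base £587,500
  £587,500 × 11% = £64,625

General income tax:
  £85,000 × 16% = £13,600
  £330,900 × 25% = £82,725
  → £96,325

£96,325 > £64,625, so the general income tax governs.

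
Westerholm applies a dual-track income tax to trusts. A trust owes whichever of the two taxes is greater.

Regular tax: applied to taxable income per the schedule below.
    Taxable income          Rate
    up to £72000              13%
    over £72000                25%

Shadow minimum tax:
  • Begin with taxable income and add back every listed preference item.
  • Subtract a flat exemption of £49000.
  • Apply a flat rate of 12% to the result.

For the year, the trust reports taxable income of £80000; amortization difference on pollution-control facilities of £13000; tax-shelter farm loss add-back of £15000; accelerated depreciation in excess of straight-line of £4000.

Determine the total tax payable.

Regular tax:
  £72000 × 13% = £9360
  £8000 × 25% = £2000
  → £11360

Shadow minimum tax:
  Adjusted income: £80000 + £13000 + £15000 + £4000 = £112000
  Less exemption £49000 → base £63000
  £63000 × 12% = £7560

£11360 > £7560, so the regular tax governs.

£11360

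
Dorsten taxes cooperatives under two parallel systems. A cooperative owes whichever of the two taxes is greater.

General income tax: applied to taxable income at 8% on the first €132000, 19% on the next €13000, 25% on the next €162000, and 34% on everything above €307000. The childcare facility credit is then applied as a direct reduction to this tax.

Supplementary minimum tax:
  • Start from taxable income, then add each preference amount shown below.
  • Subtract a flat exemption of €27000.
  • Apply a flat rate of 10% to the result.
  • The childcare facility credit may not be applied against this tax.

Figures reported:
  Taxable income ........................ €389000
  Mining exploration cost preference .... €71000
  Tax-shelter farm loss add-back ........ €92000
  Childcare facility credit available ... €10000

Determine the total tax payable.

General income tax:
  €132000 × 8% = €10560
  €13000 × 19% = €2470
  €162000 × 25% = €40500
  €82000 × 34% = €27880
  → €81410
  Less childcare facility credit €10000 → €71410

Supplementary minimum tax:
  Adjusted income: €389000 + €71000 + €92000 = €552000
  Less exemption €27000 → base €525000
  €525000 × 10% = €52500

€71410 > €52500, so the general income tax governs.

€71410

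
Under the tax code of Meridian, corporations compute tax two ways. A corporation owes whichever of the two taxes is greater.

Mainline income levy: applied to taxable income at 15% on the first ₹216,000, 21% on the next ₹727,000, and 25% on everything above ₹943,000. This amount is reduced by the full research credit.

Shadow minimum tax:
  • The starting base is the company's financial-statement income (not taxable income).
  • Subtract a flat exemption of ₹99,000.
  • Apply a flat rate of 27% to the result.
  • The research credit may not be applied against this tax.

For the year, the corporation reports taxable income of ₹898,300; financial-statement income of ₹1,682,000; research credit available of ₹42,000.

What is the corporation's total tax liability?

₹427,410

Shadow minimum tax:
  Base (financial-statement income): ₹1,682,000
  Less exemption ₹99,000 → base ₹1,583,000
  ₹1,583,000 × 27% = ₹427,410

Mainline income levy:
  ₹216,000 × 15% = ₹32,400
  ₹682,300 × 21% = ₹143,283
  → ₹175,683
  Less research credit ₹42,000 → ₹133,683

₹427,410 > ₹133,683, so the shadow minimum tax is the binding amount.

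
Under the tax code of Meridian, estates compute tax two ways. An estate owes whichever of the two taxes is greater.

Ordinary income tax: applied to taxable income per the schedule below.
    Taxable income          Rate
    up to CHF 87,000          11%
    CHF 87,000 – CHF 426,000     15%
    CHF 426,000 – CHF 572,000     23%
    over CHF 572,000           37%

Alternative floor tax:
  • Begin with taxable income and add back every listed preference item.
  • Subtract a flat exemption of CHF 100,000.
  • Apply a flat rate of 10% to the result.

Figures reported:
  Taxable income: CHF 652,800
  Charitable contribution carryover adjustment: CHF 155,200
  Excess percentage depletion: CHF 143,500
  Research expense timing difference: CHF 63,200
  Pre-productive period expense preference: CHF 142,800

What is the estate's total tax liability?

CHF 123,896

Alternative floor tax:
  Adjusted income: CHF 652,800 + CHF 155,200 + CHF 143,500 + CHF 63,200 + CHF 142,800 = CHF 1,157,500
  Less exemption CHF 100,000 → base CHF 1,057,500
  CHF 1,057,500 × 10% = CHF 105,750

Ordinary income tax:
  CHF 87,000 × 11% = CHF 9,570
  CHF 339,000 × 15% = CHF 50,850
  CHF 146,000 × 23% = CHF 33,580
  CHF 80,800 × 37% = CHF 29,896
  → CHF 123,896

CHF 123,896 > CHF 105,750, so the ordinary income tax governs.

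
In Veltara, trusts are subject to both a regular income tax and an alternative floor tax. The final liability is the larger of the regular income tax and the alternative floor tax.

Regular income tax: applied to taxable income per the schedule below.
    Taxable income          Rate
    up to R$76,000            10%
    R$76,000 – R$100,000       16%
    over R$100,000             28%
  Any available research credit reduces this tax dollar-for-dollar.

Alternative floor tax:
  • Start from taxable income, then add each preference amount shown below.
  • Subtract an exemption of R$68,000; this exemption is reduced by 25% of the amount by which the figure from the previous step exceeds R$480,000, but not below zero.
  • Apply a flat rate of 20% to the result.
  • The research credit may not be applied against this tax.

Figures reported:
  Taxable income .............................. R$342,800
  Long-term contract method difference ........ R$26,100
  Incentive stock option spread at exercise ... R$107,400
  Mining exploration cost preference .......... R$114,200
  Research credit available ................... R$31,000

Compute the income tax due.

Regular income tax:
  R$76,000 × 10% = R$7,600
  R$24,000 × 16% = R$3,840
  R$242,800 × 28% = R$67,984
  → R$79,424
  Less research credit R$31,000 → R$48,424

Alternative floor tax:
  Adjusted income: R$342,800 + R$26,100 + R$107,400 + R$114,200 = R$590,500
  Exemption: R$68,000 − 25% × (R$590,500 − R$480,000) = R$68,000 − R$27,625 = R$40,375
  Base: R$590,500 − R$40,375 = R$550,125
  R$550,125 × 20% = R$110,025

R$110,025 > R$48,424, so the alternative floor tax is the binding amount.

R$110,025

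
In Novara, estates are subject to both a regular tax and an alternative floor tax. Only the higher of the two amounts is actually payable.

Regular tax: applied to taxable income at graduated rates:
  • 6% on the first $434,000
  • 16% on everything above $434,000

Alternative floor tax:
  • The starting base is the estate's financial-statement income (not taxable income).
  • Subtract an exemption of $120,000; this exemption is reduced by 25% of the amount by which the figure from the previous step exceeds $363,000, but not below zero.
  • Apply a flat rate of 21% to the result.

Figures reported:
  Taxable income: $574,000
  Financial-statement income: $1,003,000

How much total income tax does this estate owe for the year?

$210,630

Regular tax:
  $434,000 × 6% = $26,040
  $140,000 × 16% = $22,400
  → $48,440

Alternative floor tax:
  Base (financial-statement income): $1,003,000
  Exemption: 25% × ($1,003,000 − $363,000) = $160,000 ≥ $120,000, so the exemption is fully phased out
  Base: $1,003,000 − $0 = $1,003,000
  $1,003,000 × 21% = $210,630

$210,630 > $48,440, so the alternative floor tax is the binding amount.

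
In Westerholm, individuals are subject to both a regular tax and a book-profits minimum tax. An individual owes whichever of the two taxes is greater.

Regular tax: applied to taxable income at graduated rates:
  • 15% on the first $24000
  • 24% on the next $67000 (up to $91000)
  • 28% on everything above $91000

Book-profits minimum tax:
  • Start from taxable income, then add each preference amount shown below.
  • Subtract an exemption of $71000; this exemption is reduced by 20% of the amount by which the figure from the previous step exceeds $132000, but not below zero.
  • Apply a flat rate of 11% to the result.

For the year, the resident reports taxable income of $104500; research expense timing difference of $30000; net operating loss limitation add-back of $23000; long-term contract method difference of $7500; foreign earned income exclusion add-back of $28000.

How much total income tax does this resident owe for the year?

Book-profits minimum tax:
  Adjusted income: $104500 + $30000 + $23000 + $7500 + $28000 = $193000
  Exemption: $71000 − 20% × ($193000 − $132000) = $71000 − $12200 = $58800
  Base: $193000 − $58800 = $134200
  $134200 × 11% = $14762

Regular tax:
  $24000 × 15% = $3600
  $67000 × 24% = $16080
  $13500 × 28% = $3780
  → $23460

$23460 > $14762, so the regular tax governs.

$23460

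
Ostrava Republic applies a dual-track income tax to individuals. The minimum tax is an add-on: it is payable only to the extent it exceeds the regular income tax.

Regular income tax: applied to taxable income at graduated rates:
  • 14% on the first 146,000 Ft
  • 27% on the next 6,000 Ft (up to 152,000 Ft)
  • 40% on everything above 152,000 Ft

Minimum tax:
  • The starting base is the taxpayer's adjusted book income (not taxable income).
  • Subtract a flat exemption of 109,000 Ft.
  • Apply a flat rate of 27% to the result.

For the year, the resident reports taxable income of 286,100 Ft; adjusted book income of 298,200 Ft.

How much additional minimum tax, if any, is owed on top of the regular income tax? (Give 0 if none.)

Regular income tax:
  146,000 Ft × 14% = 20,440 Ft
  6,000 Ft × 27% = 1,620 Ft
  134,100 Ft × 40% = 53,640 Ft
  → 75,700 Ft

Minimum tax:
  Base (adjusted book income): 298,200 Ft
  Less exemption 109,000 Ft → base 189,200 Ft
  189,200 Ft × 27% = 51,084 Ft

51,084 Ft ≤ 75,700 Ft, so no add-on is due.

0 Ft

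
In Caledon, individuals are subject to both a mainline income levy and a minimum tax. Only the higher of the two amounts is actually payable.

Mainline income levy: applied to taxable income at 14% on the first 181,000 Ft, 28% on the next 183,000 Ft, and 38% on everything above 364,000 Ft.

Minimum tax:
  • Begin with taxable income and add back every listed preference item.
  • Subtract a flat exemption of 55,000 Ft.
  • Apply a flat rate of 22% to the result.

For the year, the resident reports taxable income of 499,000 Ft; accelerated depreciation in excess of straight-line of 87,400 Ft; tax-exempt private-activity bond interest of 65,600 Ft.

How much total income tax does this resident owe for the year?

Mainline income levy:
  181,000 Ft × 14% = 25,340 Ft
  183,000 Ft × 28% = 51,240 Ft
  135,000 Ft × 38% = 51,300 Ft
  → 127,880 Ft

Minimum tax:
  Adjusted income: 499,000 Ft + 87,400 Ft + 65,600 Ft = 652,000 Ft
  Less exemption 55,000 Ft → base 597,000 Ft
  597,000 Ft × 22% = 131,340 Ft

131,340 Ft > 127,880 Ft, so the minimum tax is the binding amount.

131,340 Ft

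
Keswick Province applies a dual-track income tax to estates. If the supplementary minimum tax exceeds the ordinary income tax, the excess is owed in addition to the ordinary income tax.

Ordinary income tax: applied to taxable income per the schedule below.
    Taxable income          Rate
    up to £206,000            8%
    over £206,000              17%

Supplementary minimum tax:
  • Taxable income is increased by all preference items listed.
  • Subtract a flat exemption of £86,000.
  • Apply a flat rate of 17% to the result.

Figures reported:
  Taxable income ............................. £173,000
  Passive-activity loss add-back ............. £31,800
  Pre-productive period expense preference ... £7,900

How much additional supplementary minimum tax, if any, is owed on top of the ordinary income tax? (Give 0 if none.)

Supplementary minimum tax:
  Adjusted income: £173,000 + £31,800 + £7,900 = £212,700
  Less exemption £86,000 → base £126,700
  £126,700 × 17% = £21,539

Ordinary income tax:
  £173,000 × 8% = £13,840

Excess of supplementary minimum tax over ordinary income tax: £21,539 − £13,840 = £7,699.

£7,699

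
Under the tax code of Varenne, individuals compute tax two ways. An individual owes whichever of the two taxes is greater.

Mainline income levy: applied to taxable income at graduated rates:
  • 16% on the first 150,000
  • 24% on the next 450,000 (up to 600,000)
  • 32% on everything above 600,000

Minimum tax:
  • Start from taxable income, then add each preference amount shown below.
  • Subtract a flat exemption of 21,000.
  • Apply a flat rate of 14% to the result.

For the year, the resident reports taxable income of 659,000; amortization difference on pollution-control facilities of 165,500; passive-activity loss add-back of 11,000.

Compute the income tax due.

Minimum tax:
  Adjusted income: 659,000 + 165,500 + 11,000 = 835,500
  Less exemption 21,000 → base 814,500
  814,500 × 14% = 114,030

Mainline income levy:
  150,000 × 16% = 24,000
  450,000 × 24% = 108,000
  59,000 × 32% = 18,880
  → 150,880

150,880 > 114,030, so the mainline income levy governs.

150,880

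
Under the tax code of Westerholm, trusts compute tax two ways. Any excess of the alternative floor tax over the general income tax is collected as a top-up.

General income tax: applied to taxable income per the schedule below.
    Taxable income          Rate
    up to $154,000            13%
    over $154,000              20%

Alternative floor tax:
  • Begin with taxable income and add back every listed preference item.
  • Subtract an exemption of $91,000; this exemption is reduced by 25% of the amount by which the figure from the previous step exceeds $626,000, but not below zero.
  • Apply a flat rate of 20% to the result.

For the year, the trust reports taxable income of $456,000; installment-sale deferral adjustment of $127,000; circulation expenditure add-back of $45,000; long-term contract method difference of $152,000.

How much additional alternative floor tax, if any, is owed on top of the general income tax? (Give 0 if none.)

$65,080

Alternative floor tax:
  Adjusted income: $456,000 + $127,000 + $45,000 + $152,000 = $780,000
  Exemption: $91,000 − 25% × ($780,000 − $626,000) = $91,000 − $38,500 = $52,500
  Base: $780,000 − $52,500 = $727,500
  $727,500 × 20% = $145,500

General income tax:
  $154,000 × 13% = $20,020
  $302,000 × 20% = $60,400
  → $80,420

Excess of alternative floor tax over general income tax: $145,500 − $80,420 = $65,080.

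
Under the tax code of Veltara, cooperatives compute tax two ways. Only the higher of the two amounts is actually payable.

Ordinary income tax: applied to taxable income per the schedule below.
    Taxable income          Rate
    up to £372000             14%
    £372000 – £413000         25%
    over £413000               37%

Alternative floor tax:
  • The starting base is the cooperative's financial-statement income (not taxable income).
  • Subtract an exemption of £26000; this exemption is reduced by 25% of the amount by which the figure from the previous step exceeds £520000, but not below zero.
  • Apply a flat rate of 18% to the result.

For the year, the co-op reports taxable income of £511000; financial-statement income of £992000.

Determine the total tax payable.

£178560

Alternative floor tax:
  Base (financial-statement income): £992000
  Exemption: 25% × (£992000 − £520000) = £118000 ≥ £26000, so the exemption is fully phased out
  Base: £992000 − £0 = £992000
  £992000 × 18% = £178560

Ordinary income tax:
  £372000 × 14% = £52080
  £41000 × 25% = £10250
  £98000 × 37% = £36260
  → £98590

£178560 > £98590, so the alternative floor tax is the binding amount.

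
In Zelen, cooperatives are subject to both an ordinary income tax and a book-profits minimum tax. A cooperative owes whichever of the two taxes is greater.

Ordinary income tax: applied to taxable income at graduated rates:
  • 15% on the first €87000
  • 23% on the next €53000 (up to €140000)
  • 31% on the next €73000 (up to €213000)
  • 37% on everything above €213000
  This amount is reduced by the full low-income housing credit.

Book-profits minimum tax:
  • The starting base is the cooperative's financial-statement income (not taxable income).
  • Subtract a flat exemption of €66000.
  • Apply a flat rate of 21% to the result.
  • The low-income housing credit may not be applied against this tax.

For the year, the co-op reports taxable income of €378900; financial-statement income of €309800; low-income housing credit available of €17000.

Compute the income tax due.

€92253

Book-profits minimum tax:
  Base (financial-statement income): €309800
  Less exemption €66000 → base €243800
  €243800 × 21% = €51198

Ordinary income tax:
  €87000 × 15% = €13050
  €53000 × 23% = €12190
  €73000 × 31% = €22630
  €165900 × 37% = €61383
  → €109253
  Less low-income housing credit €17000 → €92253

€92253 > €51198, so the ordinary income tax governs.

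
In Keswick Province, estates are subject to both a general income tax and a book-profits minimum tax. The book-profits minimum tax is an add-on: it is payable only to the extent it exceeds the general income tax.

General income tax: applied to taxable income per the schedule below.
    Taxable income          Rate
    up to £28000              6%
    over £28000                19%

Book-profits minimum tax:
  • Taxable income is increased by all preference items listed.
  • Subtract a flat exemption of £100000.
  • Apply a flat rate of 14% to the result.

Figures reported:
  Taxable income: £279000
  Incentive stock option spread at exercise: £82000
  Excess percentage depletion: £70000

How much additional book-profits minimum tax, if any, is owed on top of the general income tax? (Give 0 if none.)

Book-profits minimum tax:
  Adjusted income: £279000 + £82000 + £70000 = £431000
  Less exemption £100000 → base £331000
  £331000 × 14% = £46340

General income tax:
  £28000 × 6% = £1680
  £251000 × 19% = £47690
  → £49370

£46340 ≤ £49370, so no add-on is due.

£0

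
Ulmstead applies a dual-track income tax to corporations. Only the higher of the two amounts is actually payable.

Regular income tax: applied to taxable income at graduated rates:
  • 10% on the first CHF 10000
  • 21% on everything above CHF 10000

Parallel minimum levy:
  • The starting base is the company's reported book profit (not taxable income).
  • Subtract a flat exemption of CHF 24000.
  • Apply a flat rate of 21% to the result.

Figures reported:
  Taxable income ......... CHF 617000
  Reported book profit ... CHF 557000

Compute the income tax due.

Parallel minimum levy:
  Base (reported book profit): CHF 557000
  Less exemption CHF 24000 → base CHF 533000
  CHF 533000 × 21% = CHF 111930

Regular income tax:
  CHF 10000 × 10% = CHF 1000
  CHF 607000 × 21% = CHF 127470
  → CHF 128470

CHF 128470 > CHF 111930, so the regular income tax governs.

CHF 128470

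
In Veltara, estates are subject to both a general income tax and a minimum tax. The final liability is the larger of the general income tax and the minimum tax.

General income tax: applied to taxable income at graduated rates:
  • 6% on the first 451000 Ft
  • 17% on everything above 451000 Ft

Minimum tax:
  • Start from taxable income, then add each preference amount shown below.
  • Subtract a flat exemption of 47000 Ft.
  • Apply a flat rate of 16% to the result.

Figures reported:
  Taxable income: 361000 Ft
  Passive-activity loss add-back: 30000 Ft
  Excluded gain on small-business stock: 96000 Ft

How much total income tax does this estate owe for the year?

General income tax:
  361000 Ft × 6% = 21660 Ft

Minimum tax:
  Adjusted income: 361000 Ft + 30000 Ft + 96000 Ft = 487000 Ft
  Less exemption 47000 Ft → base 440000 Ft
  440000 Ft × 16% = 70400 Ft

70400 Ft > 21660 Ft, so the minimum tax is the binding amount.

70400 Ft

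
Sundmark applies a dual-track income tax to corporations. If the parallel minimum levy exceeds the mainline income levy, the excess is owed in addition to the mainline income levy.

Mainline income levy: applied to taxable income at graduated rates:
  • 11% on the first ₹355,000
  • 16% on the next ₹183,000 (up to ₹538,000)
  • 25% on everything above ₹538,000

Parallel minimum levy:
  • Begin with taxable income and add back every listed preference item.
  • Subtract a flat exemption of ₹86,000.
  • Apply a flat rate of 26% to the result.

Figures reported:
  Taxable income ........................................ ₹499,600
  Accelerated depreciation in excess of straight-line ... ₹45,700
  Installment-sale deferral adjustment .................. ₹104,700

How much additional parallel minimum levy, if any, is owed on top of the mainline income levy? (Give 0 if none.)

₹84,454

Mainline income levy:
  ₹355,000 × 11% = ₹39,050
  ₹144,600 × 16% = ₹23,136
  → ₹62,186

Parallel minimum levy:
  Adjusted income: ₹499,600 + ₹45,700 + ₹104,700 = ₹650,000
  Less exemption ₹86,000 → base ₹564,000
  ₹564,000 × 26% = ₹146,640

Excess of parallel minimum levy over mainline income levy: ₹146,640 − ₹62,186 = ₹84,454.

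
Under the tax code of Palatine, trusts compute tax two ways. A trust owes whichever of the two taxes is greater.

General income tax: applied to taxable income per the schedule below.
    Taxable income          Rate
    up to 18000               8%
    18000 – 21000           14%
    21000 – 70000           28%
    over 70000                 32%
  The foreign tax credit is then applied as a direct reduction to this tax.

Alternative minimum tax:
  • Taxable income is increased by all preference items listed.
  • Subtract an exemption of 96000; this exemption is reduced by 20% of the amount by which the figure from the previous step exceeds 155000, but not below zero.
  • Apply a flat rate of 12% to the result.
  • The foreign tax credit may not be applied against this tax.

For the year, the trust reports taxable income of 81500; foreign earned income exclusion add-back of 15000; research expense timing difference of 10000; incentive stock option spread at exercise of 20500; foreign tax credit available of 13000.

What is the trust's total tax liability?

General income tax:
  18000 × 8% = 1440
  3000 × 14% = 420
  49000 × 28% = 13720
  11500 × 32% = 3680
  → 19260
  Less foreign tax credit 13000 → 6260

Alternative minimum tax:
  Adjusted income: 81500 + 15000 + 10000 + 20500 = 127000
  Exemption: 127000 ≤ 155000, so full 96000 applies
  Base: 127000 − 96000 = 31000
  31000 × 12% = 3720

6260 > 3720, so the general income tax governs.

6260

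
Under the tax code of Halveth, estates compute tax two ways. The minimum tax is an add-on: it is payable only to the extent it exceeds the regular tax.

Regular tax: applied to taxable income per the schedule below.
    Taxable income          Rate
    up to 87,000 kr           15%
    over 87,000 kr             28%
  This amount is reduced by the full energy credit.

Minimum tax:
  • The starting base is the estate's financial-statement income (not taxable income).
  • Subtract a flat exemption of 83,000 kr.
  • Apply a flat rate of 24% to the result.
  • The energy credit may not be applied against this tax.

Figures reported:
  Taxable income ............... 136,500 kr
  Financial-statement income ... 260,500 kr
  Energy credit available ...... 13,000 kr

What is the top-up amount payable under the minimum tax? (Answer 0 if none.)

Minimum tax:
  Base (financial-statement income): 260,500 kr
  Less exemption 83,000 kr → base 177,500 kr
  177,500 kr × 24% = 42,600 kr

Regular tax:
  87,000 kr × 15% = 13,050 kr
  49,500 kr × 28% = 13,860 kr
  → 26,910 kr
  Less energy credit 13,000 kr → 13,910 kr

Excess of minimum tax over regular tax: 42,600 kr − 13,910 kr = 28,690 kr.

28,690 kr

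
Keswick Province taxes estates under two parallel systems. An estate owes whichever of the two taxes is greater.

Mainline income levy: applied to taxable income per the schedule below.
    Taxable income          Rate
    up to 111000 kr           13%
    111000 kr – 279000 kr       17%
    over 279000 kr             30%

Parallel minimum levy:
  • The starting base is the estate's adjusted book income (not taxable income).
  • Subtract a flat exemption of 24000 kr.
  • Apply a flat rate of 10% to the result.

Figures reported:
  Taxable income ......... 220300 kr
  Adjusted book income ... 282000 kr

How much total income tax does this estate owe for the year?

Parallel minimum levy:
  Base (adjusted book income): 282000 kr
  Less exemption 24000 kr → base 258000 kr
  258000 kr × 10% = 25800 kr

Mainline income levy:
  111000 kr × 13% = 14430 kr
  109300 kr × 17% = 18581 kr
  → 33011 kr

33011 kr > 25800 kr, so the mainline income levy governs.

33011 kr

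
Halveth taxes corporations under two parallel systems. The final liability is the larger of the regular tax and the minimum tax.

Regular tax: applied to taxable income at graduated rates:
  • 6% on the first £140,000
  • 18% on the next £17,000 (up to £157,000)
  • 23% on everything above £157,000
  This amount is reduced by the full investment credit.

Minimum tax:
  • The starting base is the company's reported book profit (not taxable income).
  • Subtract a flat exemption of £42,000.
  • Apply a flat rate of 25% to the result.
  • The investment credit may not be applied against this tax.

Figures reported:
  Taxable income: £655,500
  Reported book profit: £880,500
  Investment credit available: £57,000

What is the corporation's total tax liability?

Minimum tax:
  Base (reported book profit): £880,500
  Less exemption £42,000 → base £838,500
  £838,500 × 25% = £209,625

Regular tax:
  £140,000 × 6% = £8,400
  £17,000 × 18% = £3,060
  £498,500 × 23% = £114,655
  → £126,115
  Less investment credit £57,000 → £69,115

£209,625 > £69,115, so the minimum tax is the binding amount.

£209,625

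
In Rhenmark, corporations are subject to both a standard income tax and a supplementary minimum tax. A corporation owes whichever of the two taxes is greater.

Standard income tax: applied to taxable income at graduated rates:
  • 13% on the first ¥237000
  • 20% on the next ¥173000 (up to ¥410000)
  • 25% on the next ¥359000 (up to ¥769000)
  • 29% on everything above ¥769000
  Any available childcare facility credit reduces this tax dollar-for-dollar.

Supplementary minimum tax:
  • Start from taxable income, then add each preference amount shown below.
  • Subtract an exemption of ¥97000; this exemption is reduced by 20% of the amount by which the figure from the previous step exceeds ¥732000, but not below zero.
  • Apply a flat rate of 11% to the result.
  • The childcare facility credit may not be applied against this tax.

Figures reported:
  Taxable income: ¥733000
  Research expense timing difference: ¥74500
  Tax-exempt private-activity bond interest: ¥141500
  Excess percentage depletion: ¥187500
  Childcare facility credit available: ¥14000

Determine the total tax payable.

¥132160

Supplementary minimum tax:
  Adjusted income: ¥733000 + ¥74500 + ¥141500 + ¥187500 = ¥1136500
  Exemption: ¥97000 − 20% × (¥1136500 − ¥732000) = ¥97000 − ¥80900 = ¥16100
  Base: ¥1136500 − ¥16100 = ¥1120400
  ¥1120400 × 11% = ¥123244

Standard income tax:
  ¥237000 × 13% = ¥30810
  ¥173000 × 20% = ¥34600
  ¥323000 × 25% = ¥80750
  → ¥146160
  Less childcare facility credit ¥14000 → ¥132160

¥132160 > ¥123244, so the standard income tax governs.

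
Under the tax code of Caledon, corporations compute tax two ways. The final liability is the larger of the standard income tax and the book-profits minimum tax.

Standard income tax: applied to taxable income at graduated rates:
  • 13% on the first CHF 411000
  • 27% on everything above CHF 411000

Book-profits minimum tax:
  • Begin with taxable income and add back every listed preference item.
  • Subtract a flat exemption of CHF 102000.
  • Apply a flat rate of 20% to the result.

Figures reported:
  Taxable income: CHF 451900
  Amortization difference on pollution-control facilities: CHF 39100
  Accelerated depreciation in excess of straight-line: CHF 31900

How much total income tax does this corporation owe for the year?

CHF 84180

Book-profits minimum tax:
  Adjusted income: CHF 451900 + CHF 39100 + CHF 31900 = CHF 522900
  Less exemption CHF 102000 → base CHF 420900
  CHF 420900 × 20% = CHF 84180

Standard income tax:
  CHF 411000 × 13% = CHF 53430
  CHF 40900 × 27% = CHF 11043
  → CHF 64473

CHF 84180 > CHF 64473, so the book-profits minimum tax is the binding amount.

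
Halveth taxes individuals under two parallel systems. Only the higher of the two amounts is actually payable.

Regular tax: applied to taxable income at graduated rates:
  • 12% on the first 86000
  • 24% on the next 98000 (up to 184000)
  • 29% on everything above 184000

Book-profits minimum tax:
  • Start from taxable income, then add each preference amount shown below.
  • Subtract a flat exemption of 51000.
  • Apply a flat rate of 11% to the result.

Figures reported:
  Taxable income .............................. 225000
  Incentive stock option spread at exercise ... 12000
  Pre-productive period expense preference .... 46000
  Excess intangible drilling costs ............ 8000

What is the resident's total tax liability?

Book-profits minimum tax:
  Adjusted income: 225000 + 12000 + 46000 + 8000 = 291000
  Less exemption 51000 → base 240000
  240000 × 11% = 26400

Regular tax:
  86000 × 12% = 10320
  98000 × 24% = 23520
  41000 × 29% = 11890
  → 45730

45730 > 26400, so the regular tax governs.

45730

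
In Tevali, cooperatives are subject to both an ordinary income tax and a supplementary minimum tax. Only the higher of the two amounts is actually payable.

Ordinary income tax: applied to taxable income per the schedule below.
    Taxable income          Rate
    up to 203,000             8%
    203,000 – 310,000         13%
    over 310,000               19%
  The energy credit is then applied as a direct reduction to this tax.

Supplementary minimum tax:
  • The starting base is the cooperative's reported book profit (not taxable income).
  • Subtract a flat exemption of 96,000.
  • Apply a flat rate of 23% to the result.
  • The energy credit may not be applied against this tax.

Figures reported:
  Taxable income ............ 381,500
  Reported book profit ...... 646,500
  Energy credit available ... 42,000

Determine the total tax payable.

126,615

Supplementary minimum tax:
  Base (reported book profit): 646,500
  Less exemption 96,000 → base 550,500
  550,500 × 23% = 126,615

Ordinary income tax:
  203,000 × 8% = 16,240
  107,000 × 13% = 13,910
  71,500 × 19% = 13,585
  → 43,735
  Less energy credit 42,000 → 1,735

126,615 > 1,735, so the supplementary minimum tax is the binding amount.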